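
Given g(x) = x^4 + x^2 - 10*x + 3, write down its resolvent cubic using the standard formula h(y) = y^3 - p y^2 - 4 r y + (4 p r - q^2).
h(y) = y^3 - y^2 - 12*y - 88

Identify coefficients: p = 1, q = -10, r = 3.
Plug into h(y) = y^3 - p y^2 - 4 r y + (4 p r - q^2):
  h(y) = y^3 - (1) y^2 - 4*(3) y + (4*(1)*(3) - (-10)^2)
       = y^3 + (-1) y^2 + (-12) y + (-88).
Simplifying: h(y) = y^3 - y^2 - 12*y - 88.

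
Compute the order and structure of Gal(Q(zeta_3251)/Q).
|Gal(Q(zeta_3251)/Q)| = phi(3251) = 3250; group ≅ (Z/3251Z)^* ≅ Z/3250Z

The n-th cyclotomic polynomial Φ_3251(x) is the minimal polynomial of zeta_3251 over Q and has degree phi(3251) = 3250. So Q(zeta_3251) is a degree-3250 Galois extension with Galois group (Z/3251Z)^*. (Z/3251Z)^* is cyclic since 3251 is an odd prime power (or 4). Hence Gal(Q(zeta_3251)/Q) ≅ Z/3250Z.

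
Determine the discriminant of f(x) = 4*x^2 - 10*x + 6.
Δ = 4

For a quadratic a x^2 + b x + c the discriminant is Δ = b^2 - 4ac = (-10)^2 - 4*(4)*(6) = 100 - (96) = 4.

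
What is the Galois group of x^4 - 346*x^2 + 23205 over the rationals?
Gal(K/Q) = V_4 (Klein four-group, Z/2Z × Z/2Z)

f factors as (x^2 - 255)(x^2 - 91), so the splitting field is K = Q(sqrt(255), sqrt(91)). The elements 255, 91, 23205 are all non-squares in Q, so sqrt(255) and sqrt(91) generate independent quadratic extensions. Thus [K:Q] = 4 and Gal(K/Q) is generated by the two order-2 automorphisms sqrt(255) ↦ -sqrt(255) and sqrt(91) ↦ -sqrt(91), giving V_4.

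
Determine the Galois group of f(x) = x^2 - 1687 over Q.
Gal(K/Q) = Z/2Z (cyclic of order 2)

x^2 - 1687 is irreducible over Q since 1687 is not a rational square. The splitting field Q(sqrt(1687)) has degree 2 over Q, and its unique nontrivial automorphism is sqrt(1687) ↦ -sqrt(1687). Hence Gal(Q(sqrt(1687))/Q) = Z/2Z.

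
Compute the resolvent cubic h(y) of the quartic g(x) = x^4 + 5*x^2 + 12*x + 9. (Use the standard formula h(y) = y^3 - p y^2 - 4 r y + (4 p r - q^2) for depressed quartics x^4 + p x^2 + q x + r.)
h(y) = y^3 - 5*y^2 - 36*y + 36

Identify coefficients: p = 5, q = 12, r = 9.
Plug into h(y) = y^3 - p y^2 - 4 r y + (4 p r - q^2):
  h(y) = y^3 - (5) y^2 - 4*(9) y + (4*(5)*(9) - (12)^2)
       = y^3 + (-5) y^2 + (-36) y + (36).
Simplifying: h(y) = y^3 - 5*y^2 - 36*y + 36.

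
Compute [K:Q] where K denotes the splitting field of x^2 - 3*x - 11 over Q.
[K:Q] = 2

The discriminant of x^2 + (-3)*x + (-11) is b^2 - 4c = 9 - (-44) = 53. Since 53 is not a perfect square in Q, the polynomial is irreducible over Q. Its two roots generate a degree-2 extension, so [K:Q] = 2.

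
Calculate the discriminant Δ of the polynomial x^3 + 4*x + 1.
Δ = -283

For a depressed cubic x^3 + p x + q the discriminant is Δ = -4 p^3 - 27 q^2 = -4*(4)^3 - 27*(1)^2 = -256 - 27 = -283.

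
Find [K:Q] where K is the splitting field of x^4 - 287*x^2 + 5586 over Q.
[K:Q] = 4

f factors as (x^2 - 266)(x^2 - 21); the splitting field is K = Q(sqrt(266), sqrt(21)). Since 266, 21, and 5586 are all non-squares in Q, the three subfields Q(sqrt(266)), Q(sqrt(21)), Q(sqrt(5586)) are distinct degree-2 extensions, so [K:Q] = 4 (Klein four Galois group).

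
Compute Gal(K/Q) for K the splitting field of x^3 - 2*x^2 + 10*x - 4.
Gal(K/Q) = S_3 (symmetric group of order 6)

Compute the discriminant of x^3 + (-2)*x^2 + (10)*x + (-4): Δ = -2720. Since Δ is not a rational square, the Galois group is not contained in A_3; it must be the full S_3 (irreducibility of the cubic rules out anything smaller).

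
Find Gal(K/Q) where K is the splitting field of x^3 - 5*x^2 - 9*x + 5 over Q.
Gal(K/Q) = A_3 (cyclic of order 3)

Compute the discriminant of x^3 + (-5)*x^2 + (-9)*x + (5): Δ = 10816. Since Δ is a perfect square (Δ = 104^2), the Galois group is contained in A_3. Irreducibility forces the group to be transitive on three roots, so Gal = A_3.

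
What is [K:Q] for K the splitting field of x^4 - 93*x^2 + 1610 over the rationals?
[K:Q] = 4

f factors as (x^2 - 23)(x^2 - 70); the splitting field is K = Q(sqrt(23), sqrt(70)). Since 23, 70, and 1610 are all non-squares in Q, the three subfields Q(sqrt(23)), Q(sqrt(70)), Q(sqrt(1610)) are distinct degree-2 extensions, so [K:Q] = 4 (Klein four Galois group).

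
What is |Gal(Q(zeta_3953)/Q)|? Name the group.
|Gal(Q(zeta_3953)/Q)| = phi(3953) = 3828; group ≅ (Z/3953Z)^* ≅ Z/58Z × Z/66Z

The n-th cyclotomic polynomial Φ_3953(x) is the minimal polynomial of zeta_3953 over Q and has degree phi(3953) = 3828. So Q(zeta_3953) is a degree-3828 Galois extension with Galois group (Z/3953Z)^*. By CRT, (Z/3953Z)^* ≅ (Z/59Z)^* × (Z/67Z)^*. Each prime-power unit group is (Z/59Z)^* ≅ Z/58Z; (Z/67Z)^* ≅ Z/66Z. Hence Gal(Q(zeta_3953)/Q) ≅ Z/58Z × Z/66Z.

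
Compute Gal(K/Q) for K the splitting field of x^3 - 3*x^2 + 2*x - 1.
Gal(K/Q) = S_3 (symmetric group of order 6)

Compute the discriminant of x^3 + (-3)*x^2 + (2)*x + (-1): Δ = -23. Since Δ is not a rational square, the Galois group is not contained in A_3; it must be the full S_3 (irreducibility of the cubic rules out anything smaller).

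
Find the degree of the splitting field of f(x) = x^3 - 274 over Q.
[K:Q] = 6

x^3 - 274 has one real root r = 274^(1/3) and two complex roots r*zeta_3, r*zeta_3^2 where zeta_3 = e^(2*pi*i/3). The splitting field is Q(r, zeta_3). [Q(r):Q] = 3 and [Q(zeta_3):Q] = 2 with gcd = 1, so [Q(r, zeta_3):Q] = 3 * 2 = 6.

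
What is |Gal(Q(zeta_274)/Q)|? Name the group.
|Gal(Q(zeta_274)/Q)| = phi(274) = 136; group ≅ (Z/274Z)^* ≅ Z/136Z

The n-th cyclotomic polynomial Φ_274(x) is the minimal polynomial of zeta_274 over Q and has degree phi(274) = 136. So Q(zeta_274) is a degree-136 Galois extension with Galois group (Z/274Z)^*. By CRT, (Z/274Z)^* ≅ (Z/2Z)^* × (Z/137Z)^*. Each prime-power unit group is (Z/2Z)^* ≅ trivial group (order 1); (Z/137Z)^* ≅ Z/136Z. Hence Gal(Q(zeta_274)/Q) ≅ Z/136Z.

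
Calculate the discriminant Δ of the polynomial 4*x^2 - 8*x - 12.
Δ = 256

For a quadratic a x^2 + b x + c the discriminant is Δ = b^2 - 4ac = (-8)^2 - 4*(4)*(-12) = 64 - (-192) = 256.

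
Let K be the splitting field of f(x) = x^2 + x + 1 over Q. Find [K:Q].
[K:Q] = 2

The discriminant of x^2 + (1)*x + (1) is b^2 - 4c = 1 - (4) = -3. Since -3 is not a perfect square in Q, the polynomial is irreducible over Q. Its two roots generate a degree-2 extension, so [K:Q] = 2.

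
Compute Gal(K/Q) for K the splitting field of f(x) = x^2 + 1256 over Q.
Gal(K/Q) = Z/2Z (cyclic of order 2)

x^2 + 1256 is irreducible over Q since -1256 is not a rational square. The splitting field Q(sqrt(-1256)) has degree 2 over Q, and its unique nontrivial automorphism is sqrt(-1256) ↦ -sqrt(-1256). Hence Gal(Q(sqrt(-1256))/Q) = Z/2Z.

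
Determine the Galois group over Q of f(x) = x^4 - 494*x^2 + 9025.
Gal(K/Q) = Z/2Z (cyclic of order 2)

f factors as (x^2 - 19)(x^2 - 475), so the splitting field is K = Q(sqrt(19), sqrt(475)). The squarefree part of 19 is 19 and the squarefree part of 475 is also 19, so sqrt(19) and sqrt(475) are both rational multiples of sqrt(19). Hence Q(sqrt(19)) = Q(sqrt(475)) = Q(sqrt(19)), and the splitting field collapses to a single degree-2 extension with Galois group Z/2Z.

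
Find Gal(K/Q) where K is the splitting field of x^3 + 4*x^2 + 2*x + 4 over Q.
Gal(K/Q) = S_3 (symmetric group of order 6)

Compute the discriminant of x^3 + (4)*x^2 + (2)*x + (4): Δ = -848. Since Δ is not a rational square, the Galois group is not contained in A_3; it must be the full S_3 (irreducibility of the cubic rules out anything smaller).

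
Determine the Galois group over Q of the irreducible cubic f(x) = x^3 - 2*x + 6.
Gal(K/Q) = S_3 (symmetric group of order 6)

Compute the discriminant of x^3 + (0)*x^2 + (-2)*x + (6): Δ = -940. Since Δ is not a rational square, the Galois group is not contained in A_3; it must be the full S_3 (irreducibility of the cubic rules out anything smaller).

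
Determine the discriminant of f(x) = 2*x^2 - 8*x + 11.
Δ = -24

For a quadratic a x^2 + b x + c the discriminant is Δ = b^2 - 4ac = (-8)^2 - 4*(2)*(11) = 64 - (88) = -24.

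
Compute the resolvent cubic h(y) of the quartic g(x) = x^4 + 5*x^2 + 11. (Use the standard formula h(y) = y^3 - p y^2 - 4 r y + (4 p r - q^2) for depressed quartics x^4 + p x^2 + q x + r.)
h(y) = y^3 - 5*y^2 - 44*y + 220

Identify coefficients: p = 5, q = 0, r = 11.
Plug into h(y) = y^3 - p y^2 - 4 r y + (4 p r - q^2):
  h(y) = y^3 - (5) y^2 - 4*(11) y + (4*(5)*(11) - (0)^2)
       = y^3 + (-5) y^2 + (-44) y + (220).
Simplifying: h(y) = y^3 - 5*y^2 - 44*y + 220.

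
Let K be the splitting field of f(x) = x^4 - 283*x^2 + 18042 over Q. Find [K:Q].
[K:Q] = 4

f factors as (x^2 - 97)(x^2 - 186); the splitting field is K = Q(sqrt(97), sqrt(186)). Since 97, 186, and 18042 are all non-squares in Q, the three subfields Q(sqrt(97)), Q(sqrt(186)), Q(sqrt(18042)) are distinct degree-2 extensions, so [K:Q] = 4 (Klein four Galois group).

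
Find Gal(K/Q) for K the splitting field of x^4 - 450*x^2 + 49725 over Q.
Gal(K/Q) = V_4 (Klein four-group, Z/2Z × Z/2Z)

f factors as (x^2 - 195)(x^2 - 255), so the splitting field is K = Q(sqrt(195), sqrt(255)). The elements 195, 255, 49725 are all non-squares in Q, so sqrt(195) and sqrt(255) generate independent quadratic extensions. Thus [K:Q] = 4 and Gal(K/Q) is generated by the two order-2 automorphisms sqrt(195) ↦ -sqrt(195) and sqrt(255) ↦ -sqrt(255), giving V_4.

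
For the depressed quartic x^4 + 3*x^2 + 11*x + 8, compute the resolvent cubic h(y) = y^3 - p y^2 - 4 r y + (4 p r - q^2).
h(y) = y^3 - 3*y^2 - 32*y - 25

Identify coefficients: p = 3, q = 11, r = 8.
Plug into h(y) = y^3 - p y^2 - 4 r y + (4 p r - q^2):
  h(y) = y^3 - (3) y^2 - 4*(8) y + (4*(3)*(8) - (11)^2)
       = y^3 + (-3) y^2 + (-32) y + (-25).
Simplifying: h(y) = y^3 - 3*y^2 - 32*y - 25.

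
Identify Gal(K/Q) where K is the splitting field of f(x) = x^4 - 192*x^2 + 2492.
Gal(K/Q) = V_4 (Klein four-group, Z/2Z × Z/2Z)

f factors as (x^2 - 14)(x^2 - 178), so the splitting field is K = Q(sqrt(14), sqrt(178)). The elements 14, 178, 2492 are all non-squares in Q, so sqrt(14) and sqrt(178) generate independent quadratic extensions. Thus [K:Q] = 4 and Gal(K/Q) is generated by the two order-2 automorphisms sqrt(14) ↦ -sqrt(14) and sqrt(178) ↦ -sqrt(178), giving V_4.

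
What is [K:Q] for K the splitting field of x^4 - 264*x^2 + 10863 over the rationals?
[K:Q] = 4

f factors as (x^2 - 51)(x^2 - 213); the splitting field is K = Q(sqrt(51), sqrt(213)). Since 51, 213, and 10863 are all non-squares in Q, the three subfields Q(sqrt(51)), Q(sqrt(213)), Q(sqrt(10863)) are distinct degree-2 extensions, so [K:Q] = 4 (Klein four Galois group).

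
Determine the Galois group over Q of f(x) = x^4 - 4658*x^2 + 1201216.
Gal(K/Q) = Z/2Z (cyclic of order 2)

f factors as (x^2 - 274)(x^2 - 4384), so the splitting field is K = Q(sqrt(274), sqrt(4384)). The squarefree part of 274 is 274 and the squarefree part of 4384 is also 274, so sqrt(274) and sqrt(4384) are both rational multiples of sqrt(274). Hence Q(sqrt(274)) = Q(sqrt(4384)) = Q(sqrt(274)), and the splitting field collapses to a single degree-2 extension with Galois group Z/2Z.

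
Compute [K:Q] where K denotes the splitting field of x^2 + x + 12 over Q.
[K:Q] = 2

The discriminant of x^2 + (1)*x + (12) is b^2 - 4c = 1 - (48) = -47. Since -47 is not a perfect square in Q, the polynomial is irreducible over Q. Its two roots generate a degree-2 extension, so [K:Q] = 2.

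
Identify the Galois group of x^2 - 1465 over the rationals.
Gal(K/Q) = Z/2Z (cyclic of order 2)

x^2 - 1465 is irreducible over Q since 1465 is not a rational square. The splitting field Q(sqrt(1465)) has degree 2 over Q, and its unique nontrivial automorphism is sqrt(1465) ↦ -sqrt(1465). Hence Gal(Q(sqrt(1465))/Q) = Z/2Z.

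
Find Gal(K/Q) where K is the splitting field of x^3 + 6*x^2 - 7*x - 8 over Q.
Gal(K/Q) = S_3 (symmetric group of order 6)

Compute the discriminant of x^3 + (6)*x^2 + (-7)*x + (-8): Δ = 14368. Since Δ is not a rational square, the Galois group is not contained in A_3; it must be the full S_3 (irreducibility of the cubic rules out anything smaller).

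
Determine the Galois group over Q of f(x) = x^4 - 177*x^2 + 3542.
Gal(K/Q) = V_4 (Klein four-group, Z/2Z × Z/2Z)

f factors as (x^2 - 23)(x^2 - 154), so the splitting field is K = Q(sqrt(23), sqrt(154)). The elements 23, 154, 3542 are all non-squares in Q, so sqrt(23) and sqrt(154) generate independent quadratic extensions. Thus [K:Q] = 4 and Gal(K/Q) is generated by the two order-2 automorphisms sqrt(23) ↦ -sqrt(23) and sqrt(154) ↦ -sqrt(154), giving V_4.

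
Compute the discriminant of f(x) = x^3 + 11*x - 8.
Δ = -7052

For a depressed cubic x^3 + p x + q the discriminant is Δ = -4 p^3 - 27 q^2 = -4*(11)^3 - 27*(-8)^2 = -5324 - 1728 = -7052.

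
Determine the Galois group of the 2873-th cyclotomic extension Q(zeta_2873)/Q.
|Gal(Q(zeta_2873)/Q)| = phi(2873) = 2496; group ≅ (Z/2873Z)^* ≅ Z/16Z × Z/156Z

The n-th cyclotomic polynomial Φ_2873(x) is the minimal polynomial of zeta_2873 over Q and has degree phi(2873) = 2496. So Q(zeta_2873) is a degree-2496 Galois extension with Galois group (Z/2873Z)^*. By CRT, (Z/2873Z)^* ≅ (Z/169Z)^* × (Z/17Z)^*. Each prime-power unit group is (Z/169Z)^* ≅ Z/156Z; (Z/17Z)^* ≅ Z/16Z. Hence Gal(Q(zeta_2873)/Q) ≅ Z/16Z × Z/156Z.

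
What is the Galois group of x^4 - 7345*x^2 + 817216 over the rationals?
Gal(K/Q) = Z/2Z (cyclic of order 2)

f factors as (x^2 - 7232)(x^2 - 113), so the splitting field is K = Q(sqrt(7232), sqrt(113)). The squarefree part of 7232 is 113 and the squarefree part of 113 is also 113, so sqrt(7232) and sqrt(113) are both rational multiples of sqrt(113). Hence Q(sqrt(7232)) = Q(sqrt(113)) = Q(sqrt(113)), and the splitting field collapses to a single degree-2 extension with Galois group Z/2Z.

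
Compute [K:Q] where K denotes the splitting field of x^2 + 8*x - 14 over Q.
[K:Q] = 2

The discriminant of x^2 + (8)*x + (-14) is b^2 - 4c = 64 - (-56) = 120. Since 120 is not a perfect square in Q, the polynomial is irreducible over Q. Its two roots generate a degree-2 extension, so [K:Q] = 2.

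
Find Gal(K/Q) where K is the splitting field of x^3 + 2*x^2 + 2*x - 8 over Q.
Gal(K/Q) = S_3 (symmetric group of order 6)

Compute the discriminant of x^3 + (2)*x^2 + (2)*x + (-8): Δ = -2064. Since Δ is not a rational square, the Galois group is not contained in A_3; it must be the full S_3 (irreducibility of the cubic rules out anything smaller).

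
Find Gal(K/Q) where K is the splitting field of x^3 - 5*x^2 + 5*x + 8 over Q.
Gal(K/Q) = S_3 (symmetric group of order 6)

Compute the discriminant of x^3 + (-5)*x^2 + (5)*x + (8): Δ = -1203. Since Δ is not a rational square, the Galois group is not contained in A_3; it must be the full S_3 (irreducibility of the cubic rules out anything smaller).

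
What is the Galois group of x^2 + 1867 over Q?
Gal(K/Q) = Z/2Z (cyclic of order 2)

x^2 + 1867 is irreducible over Q since -1867 is not a rational square. The splitting field Q(sqrt(-1867)) has degree 2 over Q, and its unique nontrivial automorphism is sqrt(-1867) ↦ -sqrt(-1867). Hence Gal(Q(sqrt(-1867))/Q) = Z/2Z.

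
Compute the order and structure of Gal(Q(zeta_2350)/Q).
|Gal(Q(zeta_2350)/Q)| = phi(2350) = 920; group ≅ (Z/2350Z)^* ≅ Z/20Z × Z/46Z

The n-th cyclotomic polynomial Φ_2350(x) is the minimal polynomial of zeta_2350 over Q and has degree phi(2350) = 920. So Q(zeta_2350) is a degree-920 Galois extension with Galois group (Z/2350Z)^*. By CRT, (Z/2350Z)^* ≅ (Z/2Z)^* × (Z/25Z)^* × (Z/47Z)^*. Each prime-power unit group is (Z/2Z)^* ≅ trivial group (order 1); (Z/25Z)^* ≅ Z/20Z; (Z/47Z)^* ≅ Z/46Z. Hence Gal(Q(zeta_2350)/Q) ≅ Z/20Z × Z/46Z.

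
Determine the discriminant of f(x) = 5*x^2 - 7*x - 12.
Δ = 289

For a quadratic a x^2 + b x + c the discriminant is Δ = b^2 - 4ac = (-7)^2 - 4*(5)*(-12) = 49 - (-240) = 289.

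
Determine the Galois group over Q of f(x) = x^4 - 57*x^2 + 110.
Gal(K/Q) = V_4 (Klein four-group, Z/2Z × Z/2Z)

f factors as (x^2 - 2)(x^2 - 55), so the splitting field is K = Q(sqrt(2), sqrt(55)). The elements 2, 55, 110 are all non-squares in Q, so sqrt(2) and sqrt(55) generate independent quadratic extensions. Thus [K:Q] = 4 and Gal(K/Q) is generated by the two order-2 automorphisms sqrt(2) ↦ -sqrt(2) and sqrt(55) ↦ -sqrt(55), giving V_4.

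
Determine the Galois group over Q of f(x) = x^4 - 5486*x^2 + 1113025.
Gal(K/Q) = Z/2Z (cyclic of order 2)

f factors as (x^2 - 211)(x^2 - 5275), so the splitting field is K = Q(sqrt(211), sqrt(5275)). The squarefree part of 211 is 211 and the squarefree part of 5275 is also 211, so sqrt(211) and sqrt(5275) are both rational multiples of sqrt(211). Hence Q(sqrt(211)) = Q(sqrt(5275)) = Q(sqrt(211)), and the splitting field collapses to a single degree-2 extension with Galois group Z/2Z.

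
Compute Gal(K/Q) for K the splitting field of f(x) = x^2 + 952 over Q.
Gal(K/Q) = Z/2Z (cyclic of order 2)

x^2 + 952 is irreducible over Q since -952 is not a rational square. The splitting field Q(sqrt(-952)) has degree 2 over Q, and its unique nontrivial automorphism is sqrt(-952) ↦ -sqrt(-952). Hence Gal(Q(sqrt(-952))/Q) = Z/2Z.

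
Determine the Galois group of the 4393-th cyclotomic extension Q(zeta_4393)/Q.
|Gal(Q(zeta_4393)/Q)| = phi(4393) = 4180; group ≅ (Z/4393Z)^* ≅ Z/22Z × Z/190Z

The n-th cyclotomic polynomial Φ_4393(x) is the minimal polynomial of zeta_4393 over Q and has degree phi(4393) = 4180. So Q(zeta_4393) is a degree-4180 Galois extension with Galois group (Z/4393Z)^*. By CRT, (Z/4393Z)^* ≅ (Z/23Z)^* × (Z/191Z)^*. Each prime-power unit group is (Z/23Z)^* ≅ Z/22Z; (Z/191Z)^* ≅ Z/190Z. Hence Gal(Q(zeta_4393)/Q) ≅ Z/22Z × Z/190Z.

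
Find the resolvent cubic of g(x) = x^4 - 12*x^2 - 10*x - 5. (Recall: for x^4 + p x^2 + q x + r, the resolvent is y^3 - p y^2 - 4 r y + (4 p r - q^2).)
h(y) = y^3 + 12*y^2 + 20*y + 140

Identify coefficients: p = -12, q = -10, r = -5.
Plug into h(y) = y^3 - p y^2 - 4 r y + (4 p r - q^2):
  h(y) = y^3 - (-12) y^2 - 4*(-5) y + (4*(-12)*(-5) - (-10)^2)
       = y^3 + (12) y^2 + (20) y + (140).
Simplifying: h(y) = y^3 + 12*y^2 + 20*y + 140.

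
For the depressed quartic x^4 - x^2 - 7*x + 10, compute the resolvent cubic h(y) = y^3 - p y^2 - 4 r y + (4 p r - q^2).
h(y) = y^3 + y^2 - 40*y - 89

Identify coefficients: p = -1, q = -7, r = 10.
Plug into h(y) = y^3 - p y^2 - 4 r y + (4 p r - q^2):
  h(y) = y^3 - (-1) y^2 - 4*(10) y + (4*(-1)*(10) - (-7)^2)
       = y^3 + (1) y^2 + (-40) y + (-89).
Simplifying: h(y) = y^3 + y^2 - 40*y - 89.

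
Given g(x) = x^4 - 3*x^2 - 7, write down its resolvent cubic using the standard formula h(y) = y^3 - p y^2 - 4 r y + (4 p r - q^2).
h(y) = y^3 + 3*y^2 + 28*y + 84

Identify coefficients: p = -3, q = 0, r = -7.
Plug into h(y) = y^3 - p y^2 - 4 r y + (4 p r - q^2):
  h(y) = y^3 - (-3) y^2 - 4*(-7) y + (4*(-3)*(-7) - (0)^2)
       = y^3 + (3) y^2 + (28) y + (84).
Simplifying: h(y) = y^3 + 3*y^2 + 28*y + 84.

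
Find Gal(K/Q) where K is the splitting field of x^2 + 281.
Gal(K/Q) = Z/2Z (cyclic of order 2)

x^2 + 281 is irreducible over Q since -281 is not a rational square. The splitting field Q(sqrt(-281)) has degree 2 over Q, and its unique nontrivial automorphism is sqrt(-281) ↦ -sqrt(-281). Hence Gal(Q(sqrt(-281))/Q) = Z/2Z.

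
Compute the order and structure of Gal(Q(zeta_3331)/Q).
|Gal(Q(zeta_3331)/Q)| = phi(3331) = 3330; group ≅ (Z/3331Z)^* ≅ Z/3330Z

The n-th cyclotomic polynomial Φ_3331(x) is the minimal polynomial of zeta_3331 over Q and has degree phi(3331) = 3330. So Q(zeta_3331) is a degree-3330 Galois extension with Galois group (Z/3331Z)^*. (Z/3331Z)^* is cyclic since 3331 is an odd prime power (or 4). Hence Gal(Q(zeta_3331)/Q) ≅ Z/3330Z.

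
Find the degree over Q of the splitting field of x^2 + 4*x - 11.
[K:Q] = 2

The discriminant of x^2 + (4)*x + (-11) is b^2 - 4c = 16 - (-44) = 60. Since 60 is not a perfect square in Q, the polynomial is irreducible over Q. Its two roots generate a degree-2 extension, so [K:Q] = 2.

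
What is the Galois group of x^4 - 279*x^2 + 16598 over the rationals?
Gal(K/Q) = V_4 (Klein four-group, Z/2Z × Z/2Z)

f factors as (x^2 - 193)(x^2 - 86), so the splitting field is K = Q(sqrt(193), sqrt(86)). The elements 193, 86, 16598 are all non-squares in Q, so sqrt(193) and sqrt(86) generate independent quadratic extensions. Thus [K:Q] = 4 and Gal(K/Q) is generated by the two order-2 automorphisms sqrt(193) ↦ -sqrt(193) and sqrt(86) ↦ -sqrt(86), giving V_4.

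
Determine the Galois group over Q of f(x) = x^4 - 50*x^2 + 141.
Gal(K/Q) = V_4 (Klein four-group, Z/2Z × Z/2Z)

f factors as (x^2 - 47)(x^2 - 3), so the splitting field is K = Q(sqrt(47), sqrt(3)). The elements 47, 3, 141 are all non-squares in Q, so sqrt(47) and sqrt(3) generate independent quadratic extensions. Thus [K:Q] = 4 and Gal(K/Q) is generated by the two order-2 automorphisms sqrt(47) ↦ -sqrt(47) and sqrt(3) ↦ -sqrt(3), giving V_4.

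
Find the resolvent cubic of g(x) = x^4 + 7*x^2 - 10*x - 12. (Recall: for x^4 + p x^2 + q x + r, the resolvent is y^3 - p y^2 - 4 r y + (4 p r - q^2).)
h(y) = y^3 - 7*y^2 + 48*y - 436

Identify coefficients: p = 7, q = -10, r = -12.
Plug into h(y) = y^3 - p y^2 - 4 r y + (4 p r - q^2):
  h(y) = y^3 - (7) y^2 - 4*(-12) y + (4*(7)*(-12) - (-10)^2)
       = y^3 + (-7) y^2 + (48) y + (-436).
Simplifying: h(y) = y^3 - 7*y^2 + 48*y - 436.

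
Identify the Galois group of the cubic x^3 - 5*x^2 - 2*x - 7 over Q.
Gal(K/Q) = S_3 (symmetric group of order 6)

Compute the discriminant of x^3 + (-5)*x^2 + (-2)*x + (-7): Δ = -5951. Since Δ is not a rational square, the Galois group is not contained in A_3; it must be the full S_3 (irreducibility of the cubic rules out anything smaller).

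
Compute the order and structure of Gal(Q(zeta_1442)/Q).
|Gal(Q(zeta_1442)/Q)| = phi(1442) = 612; group ≅ (Z/1442Z)^* ≅ Z/6Z × Z/102Z

The n-th cyclotomic polynomial Φ_1442(x) is the minimal polynomial of zeta_1442 over Q and has degree phi(1442) = 612. So Q(zeta_1442) is a degree-612 Galois extension with Galois group (Z/1442Z)^*. By CRT, (Z/1442Z)^* ≅ (Z/2Z)^* × (Z/7Z)^* × (Z/103Z)^*. Each prime-power unit group is (Z/2Z)^* ≅ trivial group (order 1); (Z/7Z)^* ≅ Z/6Z; (Z/103Z)^* ≅ Z/102Z. Hence Gal(Q(zeta_1442)/Q) ≅ Z/6Z × Z/102Z.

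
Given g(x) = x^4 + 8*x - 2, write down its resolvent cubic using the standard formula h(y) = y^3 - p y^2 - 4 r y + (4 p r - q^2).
h(y) = y^3 + 8*y - 64

Identify coefficients: p = 0, q = 8, r = -2.
Plug into h(y) = y^3 - p y^2 - 4 r y + (4 p r - q^2):
  h(y) = y^3 - (0) y^2 - 4*(-2) y + (4*(0)*(-2) - (8)^2)
       = y^3 + (0) y^2 + (8) y + (-64).
Simplifying: h(y) = y^3 + 8*y - 64.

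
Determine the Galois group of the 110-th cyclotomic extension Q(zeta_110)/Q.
|Gal(Q(zeta_110)/Q)| = phi(110) = 40; group ≅ (Z/110Z)^* ≅ Z/4Z × Z/10Z

The n-th cyclotomic polynomial Φ_110(x) is the minimal polynomial of zeta_110 over Q and has degree phi(110) = 40. So Q(zeta_110) is a degree-40 Galois extension with Galois group (Z/110Z)^*. By CRT, (Z/110Z)^* ≅ (Z/2Z)^* × (Z/5Z)^* × (Z/11Z)^*. Each prime-power unit group is (Z/2Z)^* ≅ trivial group (order 1); (Z/5Z)^* ≅ Z/4Z; (Z/11Z)^* ≅ Z/10Z. Hence Gal(Q(zeta_110)/Q) ≅ Z/4Z × Z/10Z.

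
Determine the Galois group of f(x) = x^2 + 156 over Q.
Gal(K/Q) = Z/2Z (cyclic of order 2)

x^2 + 156 is irreducible over Q since -156 is not a rational square. The splitting field Q(sqrt(-156)) has degree 2 over Q, and its unique nontrivial automorphism is sqrt(-156) ↦ -sqrt(-156). Hence Gal(Q(sqrt(-156))/Q) = Z/2Z.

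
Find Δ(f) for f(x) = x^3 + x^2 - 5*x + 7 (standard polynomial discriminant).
Δ = -1456

For x^3 + a x^2 + b x + c the discriminant is Δ = 18 a b c - 4 a^3 c + a^2 b^2 - 4 b^3 - 27 c^2.
Plug a = 1, b = -5, c = 7:
  18*(1)*(-5)*(7) - 4*(1)^3*(7) + (1)^2*(-5)^2 - 4*(-5)^3 - 27*(7)^2
  = -630 + (-28) + 25 + (500) + (-1323)
  = -1456.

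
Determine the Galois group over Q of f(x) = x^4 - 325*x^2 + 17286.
Gal(K/Q) = V_4 (Klein four-group, Z/2Z × Z/2Z)

f factors as (x^2 - 67)(x^2 - 258), so the splitting field is K = Q(sqrt(67), sqrt(258)). The elements 67, 258, 17286 are all non-squares in Q, so sqrt(67) and sqrt(258) generate independent quadratic extensions. Thus [K:Q] = 4 and Gal(K/Q) is generated by the two order-2 automorphisms sqrt(67) ↦ -sqrt(67) and sqrt(258) ↦ -sqrt(258), giving V_4.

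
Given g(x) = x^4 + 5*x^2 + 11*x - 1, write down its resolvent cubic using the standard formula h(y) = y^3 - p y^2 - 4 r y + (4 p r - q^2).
h(y) = y^3 - 5*y^2 + 4*y - 141

Identify coefficients: p = 5, q = 11, r = -1.
Plug into h(y) = y^3 - p y^2 - 4 r y + (4 p r - q^2):
  h(y) = y^3 - (5) y^2 - 4*(-1) y + (4*(5)*(-1) - (11)^2)
       = y^3 + (-5) y^2 + (4) y + (-141).
Simplifying: h(y) = y^3 - 5*y^2 + 4*y - 141.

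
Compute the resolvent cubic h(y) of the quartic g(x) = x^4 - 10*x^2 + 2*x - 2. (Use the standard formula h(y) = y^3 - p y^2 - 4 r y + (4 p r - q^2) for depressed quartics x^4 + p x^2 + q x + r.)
h(y) = y^3 + 10*y^2 + 8*y + 76

Identify coefficients: p = -10, q = 2, r = -2.
Plug into h(y) = y^3 - p y^2 - 4 r y + (4 p r - q^2):
  h(y) = y^3 - (-10) y^2 - 4*(-2) y + (4*(-10)*(-2) - (2)^2)
       = y^3 + (10) y^2 + (8) y + (76).
Simplifying: h(y) = y^3 + 10*y^2 + 8*y + 76.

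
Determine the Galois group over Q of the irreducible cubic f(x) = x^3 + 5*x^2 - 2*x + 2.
Gal(K/Q) = S_3 (symmetric group of order 6)

Compute the discriminant of x^3 + (5)*x^2 + (-2)*x + (2): Δ = -1336. Since Δ is not a rational square, the Galois group is not contained in A_3; it must be the full S_3 (irreducibility of the cubic rules out anything smaller).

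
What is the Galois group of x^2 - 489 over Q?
Gal(K/Q) = Z/2Z (cyclic of order 2)

x^2 - 489 is irreducible over Q since 489 is not a rational square. The splitting field Q(sqrt(489)) has degree 2 over Q, and its unique nontrivial automorphism is sqrt(489) ↦ -sqrt(489). Hence Gal(Q(sqrt(489))/Q) = Z/2Z.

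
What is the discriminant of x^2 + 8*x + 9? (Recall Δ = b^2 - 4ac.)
Δ = 28

For a quadratic a x^2 + b x + c the discriminant is Δ = b^2 - 4ac = (8)^2 - 4*(1)*(9) = 64 - (36) = 28.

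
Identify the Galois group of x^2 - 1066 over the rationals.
Gal(K/Q) = Z/2Z (cyclic of order 2)

x^2 - 1066 is irreducible over Q since 1066 is not a rational square. The splitting field Q(sqrt(1066)) has degree 2 over Q, and its unique nontrivial automorphism is sqrt(1066) ↦ -sqrt(1066). Hence Gal(Q(sqrt(1066))/Q) = Z/2Z.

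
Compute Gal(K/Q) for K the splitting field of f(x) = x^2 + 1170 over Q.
Gal(K/Q) = Z/2Z (cyclic of order 2)

x^2 + 1170 is irreducible over Q since -1170 is not a rational square. The splitting field Q(sqrt(-1170)) has degree 2 over Q, and its unique nontrivial automorphism is sqrt(-1170) ↦ -sqrt(-1170). Hence Gal(Q(sqrt(-1170))/Q) = Z/2Z.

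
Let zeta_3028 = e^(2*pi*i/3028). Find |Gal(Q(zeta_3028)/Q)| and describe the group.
|Gal(Q(zeta_3028)/Q)| = phi(3028) = 1512; group ≅ (Z/3028Z)^* ≅ Z/2Z × Z/756Z

The n-th cyclotomic polynomial Φ_3028(x) is the minimal polynomial of zeta_3028 over Q and has degree phi(3028) = 1512. So Q(zeta_3028) is a degree-1512 Galois extension with Galois group (Z/3028Z)^*. By CRT, (Z/3028Z)^* ≅ (Z/4Z)^* × (Z/757Z)^*. Each prime-power unit group is (Z/4Z)^* ≅ Z/2Z; (Z/757Z)^* ≅ Z/756Z. Hence Gal(Q(zeta_3028)/Q) ≅ Z/2Z × Z/756Z.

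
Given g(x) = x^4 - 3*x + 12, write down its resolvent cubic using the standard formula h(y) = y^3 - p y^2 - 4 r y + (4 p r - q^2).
h(y) = y^3 - 48*y - 9

Identify coefficients: p = 0, q = -3, r = 12.
Plug into h(y) = y^3 - p y^2 - 4 r y + (4 p r - q^2):
  h(y) = y^3 - (0) y^2 - 4*(12) y + (4*(0)*(12) - (-3)^2)
       = y^3 + (0) y^2 + (-48) y + (-9).
Simplifying: h(y) = y^3 - 48*y - 9.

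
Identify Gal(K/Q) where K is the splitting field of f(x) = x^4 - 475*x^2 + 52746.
Gal(K/Q) = V_4 (Klein four-group, Z/2Z × Z/2Z)

f factors as (x^2 - 177)(x^2 - 298), so the splitting field is K = Q(sqrt(177), sqrt(298)). The elements 177, 298, 52746 are all non-squares in Q, so sqrt(177) and sqrt(298) generate independent quadratic extensions. Thus [K:Q] = 4 and Gal(K/Q) is generated by the two order-2 automorphisms sqrt(177) ↦ -sqrt(177) and sqrt(298) ↦ -sqrt(298), giving V_4.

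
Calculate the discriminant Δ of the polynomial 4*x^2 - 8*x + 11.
Δ = -112

For a quadratic a x^2 + b x + c the discriminant is Δ = b^2 - 4ac = (-8)^2 - 4*(4)*(11) = 64 - (176) = -112.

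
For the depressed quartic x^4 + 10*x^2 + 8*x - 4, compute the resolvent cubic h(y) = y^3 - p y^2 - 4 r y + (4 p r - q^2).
h(y) = y^3 - 10*y^2 + 16*y - 224

Identify coefficients: p = 10, q = 8, r = -4.
Plug into h(y) = y^3 - p y^2 - 4 r y + (4 p r - q^2):
  h(y) = y^3 - (10) y^2 - 4*(-4) y + (4*(10)*(-4) - (8)^2)
       = y^3 + (-10) y^2 + (16) y + (-224).
Simplifying: h(y) = y^3 - 10*y^2 + 16*y - 224.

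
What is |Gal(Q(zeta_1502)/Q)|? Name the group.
|Gal(Q(zeta_1502)/Q)| = phi(1502) = 750; group ≅ (Z/1502Z)^* ≅ Z/750Z

The n-th cyclotomic polynomial Φ_1502(x) is the minimal polynomial of zeta_1502 over Q and has degree phi(1502) = 750. So Q(zeta_1502) is a degree-750 Galois extension with Galois group (Z/1502Z)^*. By CRT, (Z/1502Z)^* ≅ (Z/2Z)^* × (Z/751Z)^*. Each prime-power unit group is (Z/2Z)^* ≅ trivial group (order 1); (Z/751Z)^* ≅ Z/750Z. Hence Gal(Q(zeta_1502)/Q) ≅ Z/750Z.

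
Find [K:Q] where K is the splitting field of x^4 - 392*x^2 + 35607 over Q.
[K:Q] = 4

f factors as (x^2 - 143)(x^2 - 249); the splitting field is K = Q(sqrt(143), sqrt(249)). Since 143, 249, and 35607 are all non-squares in Q, the three subfields Q(sqrt(143)), Q(sqrt(249)), Q(sqrt(35607)) are distinct degree-2 extensions, so [K:Q] = 4 (Klein four Galois group).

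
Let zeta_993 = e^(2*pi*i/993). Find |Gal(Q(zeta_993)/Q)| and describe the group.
|Gal(Q(zeta_993)/Q)| = phi(993) = 660; group ≅ (Z/993Z)^* ≅ Z/2Z × Z/330Z

The n-th cyclotomic polynomial Φ_993(x) is the minimal polynomial of zeta_993 over Q and has degree phi(993) = 660. So Q(zeta_993) is a degree-660 Galois extension with Galois group (Z/993Z)^*. By CRT, (Z/993Z)^* ≅ (Z/3Z)^* × (Z/331Z)^*. Each prime-power unit group is (Z/3Z)^* ≅ Z/2Z; (Z/331Z)^* ≅ Z/330Z. Hence Gal(Q(zeta_993)/Q) ≅ Z/2Z × Z/330Z.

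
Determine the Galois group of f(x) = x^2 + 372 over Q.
Gal(K/Q) = Z/2Z (cyclic of order 2)

x^2 + 372 is irreducible over Q since -372 is not a rational square. The splitting field Q(sqrt(-372)) has degree 2 over Q, and its unique nontrivial automorphism is sqrt(-372) ↦ -sqrt(-372). Hence Gal(Q(sqrt(-372))/Q) = Z/2Z.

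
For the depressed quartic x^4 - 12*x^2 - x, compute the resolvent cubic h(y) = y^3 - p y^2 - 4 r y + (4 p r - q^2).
h(y) = y^3 + 12*y^2 - 1

Identify coefficients: p = -12, q = -1, r = 0.
Plug into h(y) = y^3 - p y^2 - 4 r y + (4 p r - q^2):
  h(y) = y^3 - (-12) y^2 - 4*(0) y + (4*(-12)*(0) - (-1)^2)
       = y^3 + (12) y^2 + (0) y + (-1).
Simplifying: h(y) = y^3 + 12*y^2 - 1.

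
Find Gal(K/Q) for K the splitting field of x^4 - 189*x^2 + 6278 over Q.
Gal(K/Q) = V_4 (Klein four-group, Z/2Z × Z/2Z)

f factors as (x^2 - 43)(x^2 - 146), so the splitting field is K = Q(sqrt(43), sqrt(146)). The elements 43, 146, 6278 are all non-squares in Q, so sqrt(43) and sqrt(146) generate independent quadratic extensions. Thus [K:Q] = 4 and Gal(K/Q) is generated by the two order-2 automorphisms sqrt(43) ↦ -sqrt(43) and sqrt(146) ↦ -sqrt(146), giving V_4.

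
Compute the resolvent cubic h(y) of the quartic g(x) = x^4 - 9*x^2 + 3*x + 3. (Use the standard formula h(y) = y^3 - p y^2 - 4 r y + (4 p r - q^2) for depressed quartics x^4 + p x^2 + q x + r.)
h(y) = y^3 + 9*y^2 - 12*y - 117

Identify coefficients: p = -9, q = 3, r = 3.
Plug into h(y) = y^3 - p y^2 - 4 r y + (4 p r - q^2):
  h(y) = y^3 - (-9) y^2 - 4*(3) y + (4*(-9)*(3) - (3)^2)
       = y^3 + (9) y^2 + (-12) y + (-117).
Simplifying: h(y) = y^3 + 9*y^2 - 12*y - 117.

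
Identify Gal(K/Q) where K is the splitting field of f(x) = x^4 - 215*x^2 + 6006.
Gal(K/Q) = V_4 (Klein four-group, Z/2Z × Z/2Z)

f factors as (x^2 - 182)(x^2 - 33), so the splitting field is K = Q(sqrt(182), sqrt(33)). The elements 182, 33, 6006 are all non-squares in Q, so sqrt(182) and sqrt(33) generate independent quadratic extensions. Thus [K:Q] = 4 and Gal(K/Q) is generated by the two order-2 automorphisms sqrt(182) ↦ -sqrt(182) and sqrt(33) ↦ -sqrt(33), giving V_4.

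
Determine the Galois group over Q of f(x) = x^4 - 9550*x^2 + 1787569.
Gal(K/Q) = Z/2Z (cyclic of order 2)

f factors as (x^2 - 191)(x^2 - 9359), so the splitting field is K = Q(sqrt(191), sqrt(9359)). The squarefree part of 191 is 191 and the squarefree part of 9359 is also 191, so sqrt(191) and sqrt(9359) are both rational multiples of sqrt(191). Hence Q(sqrt(191)) = Q(sqrt(9359)) = Q(sqrt(191)), and the splitting field collapses to a single degree-2 extension with Galois group Z/2Z.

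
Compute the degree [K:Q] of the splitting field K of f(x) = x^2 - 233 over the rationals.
[K:Q] = 2

The polynomial x^2 - 233 is irreducible over Q since 233 is not a perfect square. Its splitting field is Q(sqrt(233)), which has degree 2 over Q.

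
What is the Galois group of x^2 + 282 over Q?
Gal(K/Q) = Z/2Z (cyclic of order 2)

x^2 + 282 is irreducible over Q since -282 is not a rational square. The splitting field Q(sqrt(-282)) has degree 2 over Q, and its unique nontrivial automorphism is sqrt(-282) ↦ -sqrt(-282). Hence Gal(Q(sqrt(-282))/Q) = Z/2Z.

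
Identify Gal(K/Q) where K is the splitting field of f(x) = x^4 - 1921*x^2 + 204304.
Gal(K/Q) = Z/2Z (cyclic of order 2)

f factors as (x^2 - 113)(x^2 - 1808), so the splitting field is K = Q(sqrt(113), sqrt(1808)). The squarefree part of 113 is 113 and the squarefree part of 1808 is also 113, so sqrt(113) and sqrt(1808) are both rational multiples of sqrt(113). Hence Q(sqrt(113)) = Q(sqrt(1808)) = Q(sqrt(113)), and the splitting field collapses to a single degree-2 extension with Galois group Z/2Z.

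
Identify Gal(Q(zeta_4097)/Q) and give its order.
|Gal(Q(zeta_4097)/Q)| = phi(4097) = 3840; group ≅ (Z/4097Z)^* ≅ Z/16Z × Z/240Z

The n-th cyclotomic polynomial Φ_4097(x) is the minimal polynomial of zeta_4097 over Q and has degree phi(4097) = 3840. So Q(zeta_4097) is a degree-3840 Galois extension with Galois group (Z/4097Z)^*. By CRT, (Z/4097Z)^* ≅ (Z/17Z)^* × (Z/241Z)^*. Each prime-power unit group is (Z/17Z)^* ≅ Z/16Z; (Z/241Z)^* ≅ Z/240Z. Hence Gal(Q(zeta_4097)/Q) ≅ Z/16Z × Z/240Z.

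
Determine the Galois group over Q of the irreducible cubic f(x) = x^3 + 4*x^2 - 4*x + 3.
Gal(K/Q) = S_3 (symmetric group of order 6)

Compute the discriminant of x^3 + (4)*x^2 + (-4)*x + (3): Δ = -1363. Since Δ is not a rational square, the Galois group is not contained in A_3; it must be the full S_3 (irreducibility of the cubic rules out anything smaller).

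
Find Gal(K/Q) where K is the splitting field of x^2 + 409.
Gal(K/Q) = Z/2Z (cyclic of order 2)

x^2 + 409 is irreducible over Q since -409 is not a rational square. The splitting field Q(sqrt(-409)) has degree 2 over Q, and its unique nontrivial automorphism is sqrt(-409) ↦ -sqrt(-409). Hence Gal(Q(sqrt(-409))/Q) = Z/2Z.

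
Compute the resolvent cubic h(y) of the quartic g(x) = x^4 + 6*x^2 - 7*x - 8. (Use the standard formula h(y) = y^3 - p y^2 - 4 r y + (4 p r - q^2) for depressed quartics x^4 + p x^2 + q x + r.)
h(y) = y^3 - 6*y^2 + 32*y - 241

Identify coefficients: p = 6, q = -7, r = -8.
Plug into h(y) = y^3 - p y^2 - 4 r y + (4 p r - q^2):
  h(y) = y^3 - (6) y^2 - 4*(-8) y + (4*(6)*(-8) - (-7)^2)
       = y^3 + (-6) y^2 + (32) y + (-241).
Simplifying: h(y) = y^3 - 6*y^2 + 32*y - 241.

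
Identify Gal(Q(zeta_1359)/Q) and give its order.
|Gal(Q(zeta_1359)/Q)| = phi(1359) = 900; group ≅ (Z/1359Z)^* ≅ Z/6Z × Z/150Z

The n-th cyclotomic polynomial Φ_1359(x) is the minimal polynomial of zeta_1359 over Q and has degree phi(1359) = 900. So Q(zeta_1359) is a degree-900 Galois extension with Galois group (Z/1359Z)^*. By CRT, (Z/1359Z)^* ≅ (Z/9Z)^* × (Z/151Z)^*. Each prime-power unit group is (Z/9Z)^* ≅ Z/6Z; (Z/151Z)^* ≅ Z/150Z. Hence Gal(Q(zeta_1359)/Q) ≅ Z/6Z × Z/150Z.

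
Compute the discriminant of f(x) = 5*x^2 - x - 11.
Δ = 221

For a quadratic a x^2 + b x + c the discriminant is Δ = b^2 - 4ac = (-1)^2 - 4*(5)*(-11) = 1 - (-220) = 221.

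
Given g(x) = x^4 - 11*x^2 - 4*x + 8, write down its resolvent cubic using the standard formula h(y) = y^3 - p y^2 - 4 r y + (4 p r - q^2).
h(y) = y^3 + 11*y^2 - 32*y - 368

Identify coefficients: p = -11, q = -4, r = 8.
Plug into h(y) = y^3 - p y^2 - 4 r y + (4 p r - q^2):
  h(y) = y^3 - (-11) y^2 - 4*(8) y + (4*(-11)*(8) - (-4)^2)
       = y^3 + (11) y^2 + (-32) y + (-368).
Simplifying: h(y) = y^3 + 11*y^2 - 32*y - 368.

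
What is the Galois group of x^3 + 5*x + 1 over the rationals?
Gal(K/Q) = S_3 (symmetric group of order 6)

Compute the discriminant of x^3 + (0)*x^2 + (5)*x + (1): Δ = -527. Since Δ is not a rational square, the Galois group is not contained in A_3; it must be the full S_3 (irreducibility of the cubic rules out anything smaller).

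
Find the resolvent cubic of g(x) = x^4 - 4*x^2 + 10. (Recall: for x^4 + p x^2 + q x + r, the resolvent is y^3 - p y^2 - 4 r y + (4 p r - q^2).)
h(y) = y^3 + 4*y^2 - 40*y - 160

Identify coefficients: p = -4, q = 0, r = 10.
Plug into h(y) = y^3 - p y^2 - 4 r y + (4 p r - q^2):
  h(y) = y^3 - (-4) y^2 - 4*(10) y + (4*(-4)*(10) - (0)^2)
       = y^3 + (4) y^2 + (-40) y + (-160).
Simplifying: h(y) = y^3 + 4*y^2 - 40*y - 160.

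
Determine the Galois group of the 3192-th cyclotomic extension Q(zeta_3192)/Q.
|Gal(Q(zeta_3192)/Q)| = phi(3192) = 864; group ≅ (Z/3192Z)^* ≅ Z/2Z × Z/2Z × Z/2Z × Z/6Z × Z/18Z

The n-th cyclotomic polynomial Φ_3192(x) is the minimal polynomial of zeta_3192 over Q and has degree phi(3192) = 864. So Q(zeta_3192) is a degree-864 Galois extension with Galois group (Z/3192Z)^*. By CRT, (Z/3192Z)^* ≅ (Z/8Z)^* × (Z/3Z)^* × (Z/7Z)^* × (Z/19Z)^*. Each prime-power unit group is (Z/8Z)^* ≅ Z/2Z × Z/2Z; (Z/3Z)^* ≅ Z/2Z; (Z/7Z)^* ≅ Z/6Z; (Z/19Z)^* ≅ Z/18Z. Hence Gal(Q(zeta_3192)/Q) ≅ Z/2Z × Z/2Z × Z/2Z × Z/6Z × Z/18Z.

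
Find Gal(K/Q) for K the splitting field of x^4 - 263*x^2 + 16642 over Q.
Gal(K/Q) = V_4 (Klein four-group, Z/2Z × Z/2Z)

f factors as (x^2 - 106)(x^2 - 157), so the splitting field is K = Q(sqrt(106), sqrt(157)). The elements 106, 157, 16642 are all non-squares in Q, so sqrt(106) and sqrt(157) generate independent quadratic extensions. Thus [K:Q] = 4 and Gal(K/Q) is generated by the two order-2 automorphisms sqrt(106) ↦ -sqrt(106) and sqrt(157) ↦ -sqrt(157), giving V_4.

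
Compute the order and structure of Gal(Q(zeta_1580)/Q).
|Gal(Q(zeta_1580)/Q)| = phi(1580) = 624; group ≅ (Z/1580Z)^* ≅ Z/2Z × Z/4Z × Z/78Z

The n-th cyclotomic polynomial Φ_1580(x) is the minimal polynomial of zeta_1580 over Q and has degree phi(1580) = 624. So Q(zeta_1580) is a degree-624 Galois extension with Galois group (Z/1580Z)^*. By CRT, (Z/1580Z)^* ≅ (Z/4Z)^* × (Z/5Z)^* × (Z/79Z)^*. Each prime-power unit group is (Z/4Z)^* ≅ Z/2Z; (Z/5Z)^* ≅ Z/4Z; (Z/79Z)^* ≅ Z/78Z. Hence Gal(Q(zeta_1580)/Q) ≅ Z/2Z × Z/4Z × Z/78Z.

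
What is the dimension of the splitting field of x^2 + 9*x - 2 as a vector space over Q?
[K:Q] = 2

The discriminant of x^2 + (9)*x + (-2) is b^2 - 4c = 81 - (-8) = 89. Since 89 is not a perfect square in Q, the polynomial is irreducible over Q. Its two roots generate a degree-2 extension, so [K:Q] = 2.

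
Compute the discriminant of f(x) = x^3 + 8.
Δ = -1728

For x^3 + a x^2 + b x + c the discriminant is Δ = 18 a b c - 4 a^3 c + a^2 b^2 - 4 b^3 - 27 c^2.
Plug a = 0, b = 0, c = 8:
  18*(0)*(0)*(8) - 4*(0)^3*(8) + (0)^2*(0)^2 - 4*(0)^3 - 27*(8)^2
  = 0 + (0) + 0 + (0) + (-1728)
  = -1728.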